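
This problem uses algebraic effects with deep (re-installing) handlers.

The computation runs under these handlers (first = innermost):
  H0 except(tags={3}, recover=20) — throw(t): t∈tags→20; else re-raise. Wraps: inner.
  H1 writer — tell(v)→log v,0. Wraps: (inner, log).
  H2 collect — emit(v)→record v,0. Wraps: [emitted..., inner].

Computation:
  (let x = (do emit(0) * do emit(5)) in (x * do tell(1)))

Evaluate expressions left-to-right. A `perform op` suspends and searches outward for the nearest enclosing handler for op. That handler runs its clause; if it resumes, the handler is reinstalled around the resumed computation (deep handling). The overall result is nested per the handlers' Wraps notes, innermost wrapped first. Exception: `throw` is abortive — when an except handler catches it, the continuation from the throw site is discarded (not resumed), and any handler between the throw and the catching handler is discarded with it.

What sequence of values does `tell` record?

Step-by-step:
emit(0) @ H2 ⇒ out+=0
emit(5) @ H2 ⇒ out+=5
tell(1) @ H1 ⇒ log+=1
H0 returns 0
H1 returns (0, (1))
H2 returns [0, 5, (0, (1))]
= [0, 5, (0, (1))]

Answer: (1)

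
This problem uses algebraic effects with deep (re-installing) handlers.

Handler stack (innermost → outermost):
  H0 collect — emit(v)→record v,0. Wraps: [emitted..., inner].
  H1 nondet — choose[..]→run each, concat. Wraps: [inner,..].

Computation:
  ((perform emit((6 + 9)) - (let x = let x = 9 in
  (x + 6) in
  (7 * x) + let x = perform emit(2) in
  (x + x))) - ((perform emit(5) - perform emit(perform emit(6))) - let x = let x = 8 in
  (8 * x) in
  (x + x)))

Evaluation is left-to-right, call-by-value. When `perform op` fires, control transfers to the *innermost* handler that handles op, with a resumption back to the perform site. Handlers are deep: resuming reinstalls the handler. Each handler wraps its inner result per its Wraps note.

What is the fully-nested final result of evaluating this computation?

Answer: [[15, 2, 5, 6, 0, 23]]

Evaluation trace:
emit(15) @ H0 ⇒ out+=15
emit(2) @ H0 ⇒ out+=2
emit(5) @ H0 ⇒ out+=5
emit(6) @ H0 ⇒ out+=6
emit(0) @ H0 ⇒ out+=0
H0 returns [15, 2, 5, 6, 0, 23]
H1 returns [[15, 2, 5, 6, 0, 23]]
= [[15, 2, 5, 6, 0, 23]]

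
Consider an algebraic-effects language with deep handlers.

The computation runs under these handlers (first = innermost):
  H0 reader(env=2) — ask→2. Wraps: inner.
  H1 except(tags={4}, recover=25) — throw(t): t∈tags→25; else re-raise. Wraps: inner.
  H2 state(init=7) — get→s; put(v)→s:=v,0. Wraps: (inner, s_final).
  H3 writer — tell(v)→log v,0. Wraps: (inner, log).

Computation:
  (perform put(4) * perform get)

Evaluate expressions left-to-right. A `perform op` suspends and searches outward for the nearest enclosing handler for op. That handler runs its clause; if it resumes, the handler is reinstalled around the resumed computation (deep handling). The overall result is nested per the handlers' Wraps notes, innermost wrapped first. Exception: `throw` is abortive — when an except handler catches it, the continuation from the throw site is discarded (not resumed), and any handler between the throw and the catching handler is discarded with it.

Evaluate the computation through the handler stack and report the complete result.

Working:
put(4) @ H2 ⇒ s:=4
get @ H2 ⇒ 4
H0 returns 0
H1 returns 0
H2 returns (0, 4)
H3 returns ((0, 4), ())
= ((0, 4), ())

Answer: ((0, 4), ())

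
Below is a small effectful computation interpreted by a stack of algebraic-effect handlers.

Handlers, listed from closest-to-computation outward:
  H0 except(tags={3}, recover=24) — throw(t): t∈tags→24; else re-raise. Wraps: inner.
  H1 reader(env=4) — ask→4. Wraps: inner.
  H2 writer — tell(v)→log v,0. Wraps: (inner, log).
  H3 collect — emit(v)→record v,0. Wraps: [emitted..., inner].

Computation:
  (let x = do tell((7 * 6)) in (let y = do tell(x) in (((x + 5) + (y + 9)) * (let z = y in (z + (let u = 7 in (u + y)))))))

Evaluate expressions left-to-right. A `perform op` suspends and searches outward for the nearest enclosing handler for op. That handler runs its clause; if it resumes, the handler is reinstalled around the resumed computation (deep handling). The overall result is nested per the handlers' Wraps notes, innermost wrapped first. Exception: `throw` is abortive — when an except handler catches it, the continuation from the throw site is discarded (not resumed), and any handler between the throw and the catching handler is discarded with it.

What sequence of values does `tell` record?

Working:
tell(42) @ H2 ⇒ log+=42
tell(0) @ H2 ⇒ log+=0
H0 returns 98
H1 returns 98
H2 returns (98, (42, 0))
H3 returns [(98, (42, 0))]
= [(98, (42, 0))]

Answer: (42, 0)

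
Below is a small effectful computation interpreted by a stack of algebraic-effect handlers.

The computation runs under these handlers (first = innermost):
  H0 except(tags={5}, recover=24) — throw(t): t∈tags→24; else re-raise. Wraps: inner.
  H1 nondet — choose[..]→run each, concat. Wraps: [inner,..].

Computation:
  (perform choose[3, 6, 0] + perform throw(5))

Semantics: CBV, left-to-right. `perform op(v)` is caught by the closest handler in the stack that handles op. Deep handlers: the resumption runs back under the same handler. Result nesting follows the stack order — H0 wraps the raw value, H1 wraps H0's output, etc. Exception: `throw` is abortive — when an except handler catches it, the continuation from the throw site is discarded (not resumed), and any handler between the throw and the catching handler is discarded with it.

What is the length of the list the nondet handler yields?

Step-by-step:
choose[3, 6, 0] @ H1
  branch[0] choose=3:
    throw(5) @ H0 caught ⇒ 24
    H1 returns [24]
  branch[1] choose=6:
    throw(5) @ H0 caught ⇒ 24
    H1 returns [24]
  branch[2] choose=0:
    throw(5) @ H0 caught ⇒ 24
    H1 returns [24]
= [24, 24, 24]

Answer: 3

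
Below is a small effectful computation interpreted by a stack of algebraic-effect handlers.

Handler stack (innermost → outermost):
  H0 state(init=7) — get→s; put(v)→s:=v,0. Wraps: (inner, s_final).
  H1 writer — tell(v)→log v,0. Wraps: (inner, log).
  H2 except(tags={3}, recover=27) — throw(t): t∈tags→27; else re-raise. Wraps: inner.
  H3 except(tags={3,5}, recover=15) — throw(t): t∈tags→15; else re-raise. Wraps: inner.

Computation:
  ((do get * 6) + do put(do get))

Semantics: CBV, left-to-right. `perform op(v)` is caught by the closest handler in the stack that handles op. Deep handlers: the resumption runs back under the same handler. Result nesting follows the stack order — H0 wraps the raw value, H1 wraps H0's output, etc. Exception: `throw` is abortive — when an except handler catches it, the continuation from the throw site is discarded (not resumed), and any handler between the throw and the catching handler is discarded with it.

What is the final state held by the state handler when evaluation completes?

Evaluation trace:
get @ H0 ⇒ 7
get @ H0 ⇒ 7
put(7) @ H0 ⇒ s:=7
H0 returns (42, 7)
H1 returns ((42, 7), ())
H2 returns ((42, 7), ())
H3 returns ((42, 7), ())
= ((42, 7), ())

Answer: 7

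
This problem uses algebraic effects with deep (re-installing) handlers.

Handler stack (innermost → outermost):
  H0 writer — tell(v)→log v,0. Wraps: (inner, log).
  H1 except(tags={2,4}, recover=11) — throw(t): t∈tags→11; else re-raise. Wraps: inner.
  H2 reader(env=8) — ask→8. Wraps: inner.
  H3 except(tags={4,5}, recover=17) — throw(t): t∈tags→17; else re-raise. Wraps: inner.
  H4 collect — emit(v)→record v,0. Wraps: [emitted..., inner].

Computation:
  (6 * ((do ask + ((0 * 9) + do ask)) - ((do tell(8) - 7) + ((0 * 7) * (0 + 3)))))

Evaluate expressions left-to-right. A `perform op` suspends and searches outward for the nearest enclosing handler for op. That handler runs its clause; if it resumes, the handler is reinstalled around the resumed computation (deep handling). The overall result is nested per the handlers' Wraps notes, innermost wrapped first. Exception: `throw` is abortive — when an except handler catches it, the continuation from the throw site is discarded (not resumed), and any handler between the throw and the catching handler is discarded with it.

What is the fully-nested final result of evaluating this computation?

Working:
ask @ H2 ⇒ 8
ask @ H2 ⇒ 8
tell(8) @ H0 ⇒ log+=8
H0 returns (138, (8))
H1 returns (138, (8))
H2 returns (138, (8))
H3 returns (138, (8))
H4 returns [(138, (8))]
= [(138, (8))]

Answer: [(138, (8))]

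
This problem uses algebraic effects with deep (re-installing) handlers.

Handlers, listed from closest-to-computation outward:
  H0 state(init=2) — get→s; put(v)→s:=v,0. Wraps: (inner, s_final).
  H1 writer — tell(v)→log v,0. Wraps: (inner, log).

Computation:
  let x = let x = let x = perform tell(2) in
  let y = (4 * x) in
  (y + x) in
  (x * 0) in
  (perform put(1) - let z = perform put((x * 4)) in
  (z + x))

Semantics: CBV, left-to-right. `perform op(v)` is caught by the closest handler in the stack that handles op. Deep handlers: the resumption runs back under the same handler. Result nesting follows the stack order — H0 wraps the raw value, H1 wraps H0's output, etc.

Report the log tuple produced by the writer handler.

Evaluation trace:
tell(2) @ H1 ⇒ log+=2
put(1) @ H0 ⇒ s:=1
put(0) @ H0 ⇒ s:=0
H0 returns (0, 0)
H1 returns ((0, 0), (2))
= ((0, 0), (2))

Answer: (2)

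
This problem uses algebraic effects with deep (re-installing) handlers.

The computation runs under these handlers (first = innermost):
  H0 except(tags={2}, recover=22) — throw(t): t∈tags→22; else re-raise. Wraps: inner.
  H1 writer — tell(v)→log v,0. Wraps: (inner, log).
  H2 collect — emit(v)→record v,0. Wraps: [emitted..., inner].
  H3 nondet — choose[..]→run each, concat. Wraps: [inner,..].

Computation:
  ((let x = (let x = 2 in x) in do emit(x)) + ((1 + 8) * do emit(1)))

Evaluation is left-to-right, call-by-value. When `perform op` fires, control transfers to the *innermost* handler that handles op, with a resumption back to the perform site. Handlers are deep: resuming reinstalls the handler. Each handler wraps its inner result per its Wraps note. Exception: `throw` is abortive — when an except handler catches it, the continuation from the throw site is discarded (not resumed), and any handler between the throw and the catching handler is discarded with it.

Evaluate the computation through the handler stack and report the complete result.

Answer: [[2, 1, (0, ())]]

Evaluation trace:
emit(2) @ H2 ⇒ out+=2
emit(1) @ H2 ⇒ out+=1
H0 returns 0
H1 returns (0, ())
H2 returns [2, 1, (0, ())]
H3 returns [[2, 1, (0, ())]]
= [[2, 1, (0, ())]]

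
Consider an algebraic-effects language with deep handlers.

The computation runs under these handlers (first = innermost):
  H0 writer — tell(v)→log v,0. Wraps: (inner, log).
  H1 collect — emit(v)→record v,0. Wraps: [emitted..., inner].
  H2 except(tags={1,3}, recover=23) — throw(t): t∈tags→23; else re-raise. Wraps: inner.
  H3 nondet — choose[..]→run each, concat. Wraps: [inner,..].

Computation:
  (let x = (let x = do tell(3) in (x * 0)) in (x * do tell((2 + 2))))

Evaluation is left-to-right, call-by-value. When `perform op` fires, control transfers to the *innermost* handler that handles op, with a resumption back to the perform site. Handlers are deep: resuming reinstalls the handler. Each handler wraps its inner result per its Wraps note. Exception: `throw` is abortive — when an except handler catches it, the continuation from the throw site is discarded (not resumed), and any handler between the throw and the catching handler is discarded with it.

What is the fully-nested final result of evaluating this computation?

Answer: [[(0, (3, 4))]]

Evaluation trace:
tell(3) @ H0 ⇒ log+=3
tell(4) @ H0 ⇒ log+=4
H0 returns (0, (3, 4))
H1 returns [(0, (3, 4))]
H2 returns [(0, (3, 4))]
H3 returns [[(0, (3, 4))]]
= [[(0, (3, 4))]]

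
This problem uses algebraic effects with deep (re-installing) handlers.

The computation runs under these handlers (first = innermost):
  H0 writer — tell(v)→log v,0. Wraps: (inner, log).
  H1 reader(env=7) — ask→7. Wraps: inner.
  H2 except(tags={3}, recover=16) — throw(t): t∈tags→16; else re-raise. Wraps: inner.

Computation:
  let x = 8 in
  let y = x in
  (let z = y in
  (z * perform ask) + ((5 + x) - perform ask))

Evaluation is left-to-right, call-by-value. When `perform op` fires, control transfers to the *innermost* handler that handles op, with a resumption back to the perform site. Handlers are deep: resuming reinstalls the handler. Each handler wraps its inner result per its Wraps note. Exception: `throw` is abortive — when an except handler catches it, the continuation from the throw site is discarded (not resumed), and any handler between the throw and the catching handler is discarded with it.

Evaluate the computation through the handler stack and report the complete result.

Step-by-step:
ask @ H1 ⇒ 7
ask @ H1 ⇒ 7
H0 returns (62, ())
H1 returns (62, ())
H2 returns (62, ())
= (62, ())

Answer: (62, ())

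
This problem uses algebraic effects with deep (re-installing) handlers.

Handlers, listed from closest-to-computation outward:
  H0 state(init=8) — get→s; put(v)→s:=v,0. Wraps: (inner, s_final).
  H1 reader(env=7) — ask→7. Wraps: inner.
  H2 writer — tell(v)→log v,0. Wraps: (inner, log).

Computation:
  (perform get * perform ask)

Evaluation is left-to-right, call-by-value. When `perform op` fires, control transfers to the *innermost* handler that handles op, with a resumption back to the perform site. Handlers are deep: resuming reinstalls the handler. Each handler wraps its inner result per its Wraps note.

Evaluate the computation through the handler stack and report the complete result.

Answer: ((56, 8), ())

Step-by-step:
get @ H0 ⇒ 8
ask @ H1 ⇒ 7
H0 returns (56, 8)
H1 returns (56, 8)
H2 returns ((56, 8), ())
= ((56, 8), ())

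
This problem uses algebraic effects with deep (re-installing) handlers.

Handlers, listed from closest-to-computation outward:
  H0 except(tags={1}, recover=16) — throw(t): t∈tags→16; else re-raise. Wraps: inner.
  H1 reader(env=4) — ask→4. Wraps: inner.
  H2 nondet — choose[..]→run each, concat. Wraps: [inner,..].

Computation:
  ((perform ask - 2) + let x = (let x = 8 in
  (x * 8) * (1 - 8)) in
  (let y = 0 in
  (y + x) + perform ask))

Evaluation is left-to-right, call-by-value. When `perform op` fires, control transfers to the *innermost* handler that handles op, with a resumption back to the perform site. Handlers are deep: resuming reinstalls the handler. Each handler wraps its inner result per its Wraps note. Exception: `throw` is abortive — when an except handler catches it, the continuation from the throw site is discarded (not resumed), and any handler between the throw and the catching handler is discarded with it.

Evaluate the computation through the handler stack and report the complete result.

Step-by-step:
ask @ H1 ⇒ 4
ask @ H1 ⇒ 4
H0 returns -442
H1 returns -442
H2 returns [-442]
= [-442]

Answer: [-442]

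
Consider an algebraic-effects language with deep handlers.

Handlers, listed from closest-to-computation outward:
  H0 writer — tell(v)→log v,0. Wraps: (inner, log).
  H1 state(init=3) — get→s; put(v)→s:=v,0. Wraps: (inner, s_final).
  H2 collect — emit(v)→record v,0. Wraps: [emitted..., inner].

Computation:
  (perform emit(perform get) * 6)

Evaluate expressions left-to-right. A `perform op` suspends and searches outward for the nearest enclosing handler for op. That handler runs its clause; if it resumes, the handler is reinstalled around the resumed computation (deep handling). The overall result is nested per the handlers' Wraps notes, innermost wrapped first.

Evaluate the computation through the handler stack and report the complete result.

Answer: [3, ((0, ()), 3)]

Step-by-step:
get @ H1 ⇒ 3
emit(3) @ H2 ⇒ out+=3
H0 returns (0, ())
H1 returns ((0, ()), 3)
H2 returns [3, ((0, ()), 3)]
= [3, ((0, ()), 3)]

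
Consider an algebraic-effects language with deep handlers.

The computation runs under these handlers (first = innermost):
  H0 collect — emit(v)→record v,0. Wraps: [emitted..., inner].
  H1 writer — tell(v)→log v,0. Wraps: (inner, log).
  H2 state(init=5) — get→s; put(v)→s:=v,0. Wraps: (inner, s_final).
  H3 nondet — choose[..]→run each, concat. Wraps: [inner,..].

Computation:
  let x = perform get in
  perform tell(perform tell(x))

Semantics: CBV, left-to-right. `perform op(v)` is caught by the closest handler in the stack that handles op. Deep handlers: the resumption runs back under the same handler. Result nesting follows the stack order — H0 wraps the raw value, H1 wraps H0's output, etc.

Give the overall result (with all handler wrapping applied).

Answer: [(([0], (5, 0)), 5)]

Step-by-step:
get @ H2 ⇒ 5
tell(5) @ H1 ⇒ log+=5
tell(0) @ H1 ⇒ log+=0
H0 returns [0]
H1 returns ([0], (5, 0))
H2 returns (([0], (5, 0)), 5)
H3 returns [(([0], (5, 0)), 5)]
= [(([0], (5, 0)), 5)]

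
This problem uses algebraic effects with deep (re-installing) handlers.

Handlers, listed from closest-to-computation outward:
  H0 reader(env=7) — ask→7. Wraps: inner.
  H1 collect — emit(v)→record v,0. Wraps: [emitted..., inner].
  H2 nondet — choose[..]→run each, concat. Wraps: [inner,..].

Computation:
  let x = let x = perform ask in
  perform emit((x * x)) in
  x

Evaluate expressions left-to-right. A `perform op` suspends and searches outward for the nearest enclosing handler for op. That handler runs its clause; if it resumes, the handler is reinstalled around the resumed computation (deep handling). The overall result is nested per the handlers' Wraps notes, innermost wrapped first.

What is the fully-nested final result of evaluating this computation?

Answer: [[49, 0]]

Working:
ask @ H0 ⇒ 7
emit(49) @ H1 ⇒ out+=49
H0 returns 0
H1 returns [49, 0]
H2 returns [[49, 0]]
= [[49, 0]]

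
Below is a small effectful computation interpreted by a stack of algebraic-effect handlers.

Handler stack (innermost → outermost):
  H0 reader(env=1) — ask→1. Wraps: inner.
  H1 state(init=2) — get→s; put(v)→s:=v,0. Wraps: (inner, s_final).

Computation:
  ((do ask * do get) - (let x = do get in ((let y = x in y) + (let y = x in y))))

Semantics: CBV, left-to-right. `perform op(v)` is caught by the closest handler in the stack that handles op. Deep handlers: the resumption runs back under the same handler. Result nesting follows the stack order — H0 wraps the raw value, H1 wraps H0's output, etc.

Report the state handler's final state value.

Step-by-step:
ask @ H0 ⇒ 1
get @ H1 ⇒ 2
get @ H1 ⇒ 2
H0 returns -2
H1 returns (-2, 2)
= (-2, 2)

Answer: 2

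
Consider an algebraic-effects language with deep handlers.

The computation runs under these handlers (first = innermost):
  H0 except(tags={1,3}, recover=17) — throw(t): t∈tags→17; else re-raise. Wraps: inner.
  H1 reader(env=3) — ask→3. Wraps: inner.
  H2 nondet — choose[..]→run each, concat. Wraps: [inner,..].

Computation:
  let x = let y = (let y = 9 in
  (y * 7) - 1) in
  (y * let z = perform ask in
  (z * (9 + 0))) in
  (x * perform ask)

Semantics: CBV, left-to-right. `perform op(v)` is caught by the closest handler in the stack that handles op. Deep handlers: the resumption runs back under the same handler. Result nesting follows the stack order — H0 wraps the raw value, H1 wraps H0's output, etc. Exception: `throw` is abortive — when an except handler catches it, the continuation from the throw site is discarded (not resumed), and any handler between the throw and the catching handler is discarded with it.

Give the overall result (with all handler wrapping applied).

Answer: [5022]

Step-by-step:
ask @ H1 ⇒ 3
ask @ H1 ⇒ 3
H0 returns 5022
H1 returns 5022
H2 returns [5022]
= [5022]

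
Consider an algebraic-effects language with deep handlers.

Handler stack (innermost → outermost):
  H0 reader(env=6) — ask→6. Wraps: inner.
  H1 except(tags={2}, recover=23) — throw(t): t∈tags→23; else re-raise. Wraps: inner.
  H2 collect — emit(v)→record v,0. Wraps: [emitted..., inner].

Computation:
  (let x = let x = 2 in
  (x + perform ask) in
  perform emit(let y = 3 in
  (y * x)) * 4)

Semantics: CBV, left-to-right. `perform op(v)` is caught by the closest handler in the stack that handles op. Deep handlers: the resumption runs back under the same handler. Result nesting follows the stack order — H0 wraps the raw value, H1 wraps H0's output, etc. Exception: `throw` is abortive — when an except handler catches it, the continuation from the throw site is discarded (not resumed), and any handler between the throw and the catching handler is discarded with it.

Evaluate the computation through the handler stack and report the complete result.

Step-by-step:
ask @ H0 ⇒ 6
emit(24) @ H2 ⇒ out+=24
H0 returns 0
H1 returns 0
H2 returns [24, 0]
= [24, 0]

Answer: [24, 0]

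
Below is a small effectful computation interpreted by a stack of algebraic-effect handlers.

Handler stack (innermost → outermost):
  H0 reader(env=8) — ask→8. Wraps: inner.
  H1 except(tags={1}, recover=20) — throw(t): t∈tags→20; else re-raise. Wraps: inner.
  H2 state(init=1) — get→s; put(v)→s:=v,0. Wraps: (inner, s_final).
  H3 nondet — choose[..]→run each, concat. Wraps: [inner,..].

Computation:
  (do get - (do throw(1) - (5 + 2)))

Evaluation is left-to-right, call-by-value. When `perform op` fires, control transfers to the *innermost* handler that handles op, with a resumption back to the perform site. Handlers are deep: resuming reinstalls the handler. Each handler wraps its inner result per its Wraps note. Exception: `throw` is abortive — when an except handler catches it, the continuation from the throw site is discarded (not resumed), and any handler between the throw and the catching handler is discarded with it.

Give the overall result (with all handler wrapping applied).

Answer: [(20, 1)]

Evaluation trace:
get @ H2 ⇒ 1
throw(1) @ H1 caught ⇒ 20
H2 returns (20, 1)
H3 returns [(20, 1)]
= [(20, 1)]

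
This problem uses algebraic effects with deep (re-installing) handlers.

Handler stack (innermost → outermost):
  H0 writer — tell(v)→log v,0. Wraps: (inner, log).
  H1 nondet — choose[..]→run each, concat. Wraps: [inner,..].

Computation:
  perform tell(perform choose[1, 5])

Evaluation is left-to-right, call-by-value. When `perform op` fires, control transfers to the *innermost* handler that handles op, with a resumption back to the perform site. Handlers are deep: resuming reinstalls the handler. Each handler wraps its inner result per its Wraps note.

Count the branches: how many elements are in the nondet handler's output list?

Evaluation trace:
choose[1, 5] @ H1
  branch[0] choose=1:
    tell(1) @ H0 ⇒ log+=1
    H0 returns (0, (1))
    H1 returns [(0, (1))]
  branch[1] choose=5:
    tell(5) @ H0 ⇒ log+=5
    H0 returns (0, (5))
    H1 returns [(0, (5))]
= [(0, (1)), (0, (5))]

Answer: 2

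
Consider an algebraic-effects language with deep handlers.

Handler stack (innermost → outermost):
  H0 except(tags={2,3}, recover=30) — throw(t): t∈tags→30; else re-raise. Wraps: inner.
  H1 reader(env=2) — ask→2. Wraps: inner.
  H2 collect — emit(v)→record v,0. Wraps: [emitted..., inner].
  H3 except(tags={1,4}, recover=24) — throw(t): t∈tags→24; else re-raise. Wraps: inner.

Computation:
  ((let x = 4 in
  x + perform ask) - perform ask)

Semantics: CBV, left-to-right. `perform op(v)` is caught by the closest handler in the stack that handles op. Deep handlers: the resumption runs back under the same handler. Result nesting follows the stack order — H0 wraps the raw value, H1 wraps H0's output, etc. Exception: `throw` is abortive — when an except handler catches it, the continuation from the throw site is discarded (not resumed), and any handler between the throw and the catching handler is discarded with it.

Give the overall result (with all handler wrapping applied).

Working:
ask @ H1 ⇒ 2
ask @ H1 ⇒ 2
H0 returns 4
H1 returns 4
H2 returns [4]
H3 returns [4]
= [4]

Answer: [4]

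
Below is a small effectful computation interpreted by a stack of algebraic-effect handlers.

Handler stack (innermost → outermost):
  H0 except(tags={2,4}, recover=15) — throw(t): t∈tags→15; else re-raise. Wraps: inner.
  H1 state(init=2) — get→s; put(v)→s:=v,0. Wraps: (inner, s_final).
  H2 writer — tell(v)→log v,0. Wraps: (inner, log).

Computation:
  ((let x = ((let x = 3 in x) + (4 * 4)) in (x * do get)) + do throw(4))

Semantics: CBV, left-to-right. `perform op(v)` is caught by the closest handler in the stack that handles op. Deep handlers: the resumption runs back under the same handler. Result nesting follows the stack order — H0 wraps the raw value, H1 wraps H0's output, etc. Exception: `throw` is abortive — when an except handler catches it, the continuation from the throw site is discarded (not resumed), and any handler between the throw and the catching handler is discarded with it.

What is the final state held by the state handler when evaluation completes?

Step-by-step:
get @ H1 ⇒ 2
throw(4) @ H0 caught ⇒ 15
H1 returns (15, 2)
H2 returns ((15, 2), ())
= ((15, 2), ())

Answer: 2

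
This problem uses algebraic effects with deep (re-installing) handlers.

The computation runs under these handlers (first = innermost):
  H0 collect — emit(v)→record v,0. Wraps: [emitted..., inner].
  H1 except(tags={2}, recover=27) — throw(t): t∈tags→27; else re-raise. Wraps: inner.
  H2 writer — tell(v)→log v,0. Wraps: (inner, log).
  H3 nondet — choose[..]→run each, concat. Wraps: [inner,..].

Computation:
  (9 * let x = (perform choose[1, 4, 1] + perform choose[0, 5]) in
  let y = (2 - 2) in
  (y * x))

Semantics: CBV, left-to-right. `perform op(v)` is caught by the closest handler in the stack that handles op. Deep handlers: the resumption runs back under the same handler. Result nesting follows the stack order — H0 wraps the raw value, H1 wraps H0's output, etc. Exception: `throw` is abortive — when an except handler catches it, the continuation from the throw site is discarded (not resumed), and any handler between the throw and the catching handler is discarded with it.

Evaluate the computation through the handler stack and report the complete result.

Evaluation trace:
choose[1, 4, 1] @ H3
  branch[0] choose=1:
    choose[0, 5] @ H3
      branch[0] choose=0:
        H0 returns [0]
        H1 returns [0]
        H2 returns ([0], ())
        H3 returns [([0], ())]
      branch[1] choose=5:
        H0 returns [0]
        H1 returns [0]
        H2 returns ([0], ())
        H3 returns [([0], ())]
  branch[1] choose=4:
    choose[0, 5] @ H3
      branch[0] choose=0:
        H0 returns [0]
        H1 returns [0]
        H2 returns ([0], ())
        H3 returns [([0], ())]
      branch[1] choose=5:
        H0 returns [0]
        H1 returns [0]
        H2 returns ([0], ())
        H3 returns [([0], ())]
  branch[2] choose=1:
    choose[0, 5] @ H3
      branch[0] choose=0:
        H0 returns [0]
        H1 returns [0]
        H2 returns ([0], ())
        H3 returns [([0], ())]
      branch[1] choose=5:
        H0 returns [0]
        H1 returns [0]
        H2 returns ([0], ())
        H3 returns [([0], ())]
= [([0], ()), ([0], ()), ([0], ()), ([0], ()), ([0], ()), ([0], ())]

Answer: [([0], ()), ([0], ()), ([0], ()), ([0], ()), ([0], ()), ([0], ())]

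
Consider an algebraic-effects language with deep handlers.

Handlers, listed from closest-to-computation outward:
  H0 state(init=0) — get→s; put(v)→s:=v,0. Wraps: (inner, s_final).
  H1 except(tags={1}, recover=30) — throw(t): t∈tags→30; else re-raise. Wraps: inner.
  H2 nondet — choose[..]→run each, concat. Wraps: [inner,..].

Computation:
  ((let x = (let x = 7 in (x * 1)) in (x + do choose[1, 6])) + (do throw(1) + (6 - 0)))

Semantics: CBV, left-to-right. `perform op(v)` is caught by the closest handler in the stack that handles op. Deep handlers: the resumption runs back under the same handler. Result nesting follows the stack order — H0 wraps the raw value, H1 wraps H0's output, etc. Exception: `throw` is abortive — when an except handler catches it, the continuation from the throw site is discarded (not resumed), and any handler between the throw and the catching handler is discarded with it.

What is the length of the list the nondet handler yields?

Working:
choose[1, 6] @ H2
  branch[0] choose=1:
    throw(1) @ H1 caught ⇒ 30
    H2 returns [30]
  branch[1] choose=6:
    throw(1) @ H1 caught ⇒ 30
    H2 returns [30]
= [30, 30]

Answer: 2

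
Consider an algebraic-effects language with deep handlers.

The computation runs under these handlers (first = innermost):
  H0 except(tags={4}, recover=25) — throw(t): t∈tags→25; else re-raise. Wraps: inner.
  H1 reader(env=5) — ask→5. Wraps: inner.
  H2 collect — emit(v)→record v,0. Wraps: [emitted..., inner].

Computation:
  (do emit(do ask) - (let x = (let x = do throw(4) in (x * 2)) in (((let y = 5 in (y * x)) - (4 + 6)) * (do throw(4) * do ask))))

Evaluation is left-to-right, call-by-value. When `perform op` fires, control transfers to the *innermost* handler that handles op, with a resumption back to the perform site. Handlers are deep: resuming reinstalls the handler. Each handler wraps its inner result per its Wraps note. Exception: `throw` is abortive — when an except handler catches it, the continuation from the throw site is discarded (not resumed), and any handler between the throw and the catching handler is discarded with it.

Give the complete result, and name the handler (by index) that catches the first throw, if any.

Step-by-step:
ask @ H1 ⇒ 5
emit(5) @ H2 ⇒ out+=5
throw(4) @ H0 caught ⇒ 25
H1 returns 25
H2 returns [5, 25]
= [5, 25]

Answer: [5, 25] ; first throw caught by: H0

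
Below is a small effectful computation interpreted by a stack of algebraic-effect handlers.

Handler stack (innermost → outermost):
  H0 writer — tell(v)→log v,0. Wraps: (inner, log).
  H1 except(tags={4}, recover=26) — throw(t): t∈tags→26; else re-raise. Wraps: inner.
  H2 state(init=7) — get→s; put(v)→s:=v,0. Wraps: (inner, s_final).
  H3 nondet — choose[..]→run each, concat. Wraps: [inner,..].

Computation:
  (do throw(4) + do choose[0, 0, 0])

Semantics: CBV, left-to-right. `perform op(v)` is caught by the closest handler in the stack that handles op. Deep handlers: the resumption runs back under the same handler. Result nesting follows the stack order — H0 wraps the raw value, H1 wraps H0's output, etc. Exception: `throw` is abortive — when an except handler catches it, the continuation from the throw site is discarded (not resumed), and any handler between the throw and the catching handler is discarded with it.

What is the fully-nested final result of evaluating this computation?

Working:
throw(4) @ H1 caught ⇒ 26
H2 returns (26, 7)
H3 returns [(26, 7)]
= [(26, 7)]

Answer: [(26, 7)]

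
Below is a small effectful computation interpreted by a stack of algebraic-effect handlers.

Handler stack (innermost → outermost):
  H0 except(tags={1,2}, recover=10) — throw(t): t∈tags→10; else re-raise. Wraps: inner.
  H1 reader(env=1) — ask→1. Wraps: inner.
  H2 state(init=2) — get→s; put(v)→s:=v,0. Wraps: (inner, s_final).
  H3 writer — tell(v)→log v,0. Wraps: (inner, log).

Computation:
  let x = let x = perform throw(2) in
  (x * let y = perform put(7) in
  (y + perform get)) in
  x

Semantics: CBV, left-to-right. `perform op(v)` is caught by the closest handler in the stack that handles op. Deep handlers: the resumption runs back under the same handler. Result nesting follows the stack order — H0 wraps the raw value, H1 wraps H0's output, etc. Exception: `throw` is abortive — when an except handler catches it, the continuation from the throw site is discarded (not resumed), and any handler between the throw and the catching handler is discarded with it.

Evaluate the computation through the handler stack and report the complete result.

Answer: ((10, 2), ())

Evaluation trace:
throw(2) @ H0 caught ⇒ 10
H1 returns 10
H2 returns (10, 2)
H3 returns ((10, 2), ())
= ((10, 2), ())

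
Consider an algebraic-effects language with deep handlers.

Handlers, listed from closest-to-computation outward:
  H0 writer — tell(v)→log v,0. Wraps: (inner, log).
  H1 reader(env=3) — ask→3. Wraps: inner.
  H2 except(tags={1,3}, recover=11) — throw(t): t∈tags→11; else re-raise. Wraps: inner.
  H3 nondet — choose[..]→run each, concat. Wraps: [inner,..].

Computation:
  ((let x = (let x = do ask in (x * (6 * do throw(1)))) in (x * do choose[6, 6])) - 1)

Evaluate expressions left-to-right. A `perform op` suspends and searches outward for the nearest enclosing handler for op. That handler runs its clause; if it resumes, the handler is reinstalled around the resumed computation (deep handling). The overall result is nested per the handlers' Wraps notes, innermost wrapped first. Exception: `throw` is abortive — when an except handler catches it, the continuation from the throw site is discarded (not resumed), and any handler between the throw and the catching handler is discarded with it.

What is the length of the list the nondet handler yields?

Answer: 1

Working:
ask @ H1 ⇒ 3
throw(1) @ H2 caught ⇒ 11
H3 returns [11]
= [11]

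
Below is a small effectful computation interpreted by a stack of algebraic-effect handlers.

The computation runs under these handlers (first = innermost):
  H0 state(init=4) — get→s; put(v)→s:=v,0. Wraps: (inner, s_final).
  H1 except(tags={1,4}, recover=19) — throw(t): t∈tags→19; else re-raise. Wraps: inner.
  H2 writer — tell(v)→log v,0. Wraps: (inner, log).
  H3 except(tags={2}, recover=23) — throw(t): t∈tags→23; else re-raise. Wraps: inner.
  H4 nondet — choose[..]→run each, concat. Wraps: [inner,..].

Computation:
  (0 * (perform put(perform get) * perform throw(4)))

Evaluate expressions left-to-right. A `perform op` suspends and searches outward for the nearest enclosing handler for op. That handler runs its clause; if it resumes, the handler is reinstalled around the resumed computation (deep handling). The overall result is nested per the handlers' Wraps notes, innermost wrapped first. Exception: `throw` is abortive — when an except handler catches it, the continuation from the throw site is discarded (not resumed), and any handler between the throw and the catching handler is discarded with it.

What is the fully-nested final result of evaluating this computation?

Answer: [(19, ())]

Working:
get @ H0 ⇒ 4
put(4) @ H0 ⇒ s:=4
throw(4) @ H1 caught ⇒ 19
H2 returns (19, ())
H3 returns (19, ())
H4 returns [(19, ())]
= [(19, ())]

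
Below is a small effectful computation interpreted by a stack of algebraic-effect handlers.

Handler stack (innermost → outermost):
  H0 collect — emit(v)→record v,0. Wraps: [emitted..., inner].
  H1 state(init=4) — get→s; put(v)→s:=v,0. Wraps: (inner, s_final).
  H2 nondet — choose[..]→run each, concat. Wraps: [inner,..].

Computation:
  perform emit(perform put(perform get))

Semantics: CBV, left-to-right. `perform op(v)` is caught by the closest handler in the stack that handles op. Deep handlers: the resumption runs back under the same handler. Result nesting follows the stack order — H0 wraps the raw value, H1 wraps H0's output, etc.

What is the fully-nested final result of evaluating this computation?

Step-by-step:
get @ H1 ⇒ 4
put(4) @ H1 ⇒ s:=4
emit(0) @ H0 ⇒ out+=0
H0 returns [0, 0]
H1 returns ([0, 0], 4)
H2 returns [([0, 0], 4)]
= [([0, 0], 4)]

Answer: [([0, 0], 4)]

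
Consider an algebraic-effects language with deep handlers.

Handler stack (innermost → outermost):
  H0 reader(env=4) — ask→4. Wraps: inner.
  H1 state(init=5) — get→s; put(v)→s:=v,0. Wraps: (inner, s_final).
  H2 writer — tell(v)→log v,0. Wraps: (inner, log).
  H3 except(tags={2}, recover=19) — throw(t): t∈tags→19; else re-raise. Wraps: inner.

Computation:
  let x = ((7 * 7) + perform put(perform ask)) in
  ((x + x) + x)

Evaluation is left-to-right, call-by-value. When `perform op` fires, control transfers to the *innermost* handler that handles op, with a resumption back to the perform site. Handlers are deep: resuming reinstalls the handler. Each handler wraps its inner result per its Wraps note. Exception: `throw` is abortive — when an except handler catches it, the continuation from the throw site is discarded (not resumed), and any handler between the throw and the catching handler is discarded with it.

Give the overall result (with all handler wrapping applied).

Step-by-step:
ask @ H0 ⇒ 4
put(4) @ H1 ⇒ s:=4
H0 returns 147
H1 returns (147, 4)
H2 returns ((147, 4), ())
H3 returns ((147, 4), ())
= ((147, 4), ())

Answer: ((147, 4), ())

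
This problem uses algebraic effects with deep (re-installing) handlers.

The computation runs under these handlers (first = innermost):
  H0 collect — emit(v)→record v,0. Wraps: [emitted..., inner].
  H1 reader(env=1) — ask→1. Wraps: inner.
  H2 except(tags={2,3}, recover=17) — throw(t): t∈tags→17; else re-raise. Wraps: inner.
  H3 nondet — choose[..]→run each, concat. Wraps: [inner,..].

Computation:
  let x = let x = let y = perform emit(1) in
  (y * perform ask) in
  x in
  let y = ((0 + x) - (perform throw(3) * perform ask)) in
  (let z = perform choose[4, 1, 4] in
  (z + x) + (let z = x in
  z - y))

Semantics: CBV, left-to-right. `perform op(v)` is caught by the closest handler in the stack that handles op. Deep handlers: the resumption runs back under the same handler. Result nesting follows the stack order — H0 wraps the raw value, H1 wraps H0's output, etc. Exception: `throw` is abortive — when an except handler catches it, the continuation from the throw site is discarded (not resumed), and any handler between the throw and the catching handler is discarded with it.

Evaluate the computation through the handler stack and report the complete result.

Answer: [17]

Step-by-step:
emit(1) @ H0 ⇒ out+=1
ask @ H1 ⇒ 1
throw(3) @ H2 caught ⇒ 17
H3 returns [17]
= [17]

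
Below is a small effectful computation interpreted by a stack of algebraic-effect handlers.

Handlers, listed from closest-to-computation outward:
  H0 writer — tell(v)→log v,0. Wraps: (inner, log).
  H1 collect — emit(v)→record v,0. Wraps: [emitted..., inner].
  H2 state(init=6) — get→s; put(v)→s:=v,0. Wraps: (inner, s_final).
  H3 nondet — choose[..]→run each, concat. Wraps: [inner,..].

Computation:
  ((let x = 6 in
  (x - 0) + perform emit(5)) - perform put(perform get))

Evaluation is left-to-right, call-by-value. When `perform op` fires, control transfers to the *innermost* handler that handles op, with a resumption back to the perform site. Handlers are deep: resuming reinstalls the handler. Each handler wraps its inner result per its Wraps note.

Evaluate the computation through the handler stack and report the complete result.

Working:
emit(5) @ H1 ⇒ out+=5
get @ H2 ⇒ 6
put(6) @ H2 ⇒ s:=6
H0 returns (6, ())
H1 returns [5, (6, ())]
H2 returns ([5, (6, ())], 6)
H3 returns [([5, (6, ())], 6)]
= [([5, (6, ())], 6)]

Answer: [([5, (6, ())], 6)]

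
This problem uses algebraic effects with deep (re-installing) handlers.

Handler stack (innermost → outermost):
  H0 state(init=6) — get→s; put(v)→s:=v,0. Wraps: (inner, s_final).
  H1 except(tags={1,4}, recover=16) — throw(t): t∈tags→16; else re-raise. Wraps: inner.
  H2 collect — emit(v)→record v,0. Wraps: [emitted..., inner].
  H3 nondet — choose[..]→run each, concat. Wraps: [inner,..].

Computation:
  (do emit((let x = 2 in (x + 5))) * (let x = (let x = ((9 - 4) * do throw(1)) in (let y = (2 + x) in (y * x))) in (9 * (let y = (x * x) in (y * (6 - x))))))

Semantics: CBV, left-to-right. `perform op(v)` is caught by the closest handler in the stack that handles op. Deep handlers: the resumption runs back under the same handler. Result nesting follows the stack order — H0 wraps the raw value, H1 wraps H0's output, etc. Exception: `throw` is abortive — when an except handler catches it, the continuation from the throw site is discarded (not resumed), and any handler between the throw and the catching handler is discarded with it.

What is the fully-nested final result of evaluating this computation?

Answer: [[7, 16]]

Evaluation trace:
emit(7) @ H2 ⇒ out+=7
throw(1) @ H1 caught ⇒ 16
H2 returns [7, 16]
H3 returns [[7, 16]]
= [[7, 16]]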